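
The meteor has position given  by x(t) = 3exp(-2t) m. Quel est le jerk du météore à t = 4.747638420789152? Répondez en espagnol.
Partiendo de la posición x(t) = 3·exp(-2·t), tomamos 3 derivadas. Tomando d/dt de x(t), encontramos v(t) = -6·exp(-2·t). La derivada de la velocidad da la aceleración: a(t) = 12·exp(-2·t). La derivada de la aceleración da la sacudida: j(t) = -24·exp(-2·t). Tenemos la sacudida j(t) = -24·exp(-2·t). Sustituyendo t = 4.747638420789152: j(4.747638420789152) = -0.00180494887584434.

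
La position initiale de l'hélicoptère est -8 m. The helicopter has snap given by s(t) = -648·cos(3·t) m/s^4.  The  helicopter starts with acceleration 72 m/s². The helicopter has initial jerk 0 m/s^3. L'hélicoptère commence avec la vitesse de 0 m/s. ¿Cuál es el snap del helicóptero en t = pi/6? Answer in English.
We have snap s(t) = -648·cos(3·t). Substituting t = pi/6: s(pi/6) = 0.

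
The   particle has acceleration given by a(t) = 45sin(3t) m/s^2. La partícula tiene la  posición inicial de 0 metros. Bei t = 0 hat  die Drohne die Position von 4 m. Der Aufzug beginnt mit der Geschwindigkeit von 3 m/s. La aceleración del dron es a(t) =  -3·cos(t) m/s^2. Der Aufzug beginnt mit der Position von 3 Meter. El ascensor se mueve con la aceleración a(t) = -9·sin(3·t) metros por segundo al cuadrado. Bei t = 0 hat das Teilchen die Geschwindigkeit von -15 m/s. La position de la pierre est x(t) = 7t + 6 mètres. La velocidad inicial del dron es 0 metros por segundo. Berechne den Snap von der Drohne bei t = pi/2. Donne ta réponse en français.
Pour résoudre ceci, nous devons prendre 2 dérivées de notre équation de l'accélération a(t) = -3·cos(t). En prenant d/dt de a(t), nous trouvons j(t) = 3·sin(t). En dérivant le jerk, nous obtenons le snap: s(t) = 3·cos(t). En utilisant s(t) = 3·cos(t) et en substituant t = pi/2, nous trouvons s = 0.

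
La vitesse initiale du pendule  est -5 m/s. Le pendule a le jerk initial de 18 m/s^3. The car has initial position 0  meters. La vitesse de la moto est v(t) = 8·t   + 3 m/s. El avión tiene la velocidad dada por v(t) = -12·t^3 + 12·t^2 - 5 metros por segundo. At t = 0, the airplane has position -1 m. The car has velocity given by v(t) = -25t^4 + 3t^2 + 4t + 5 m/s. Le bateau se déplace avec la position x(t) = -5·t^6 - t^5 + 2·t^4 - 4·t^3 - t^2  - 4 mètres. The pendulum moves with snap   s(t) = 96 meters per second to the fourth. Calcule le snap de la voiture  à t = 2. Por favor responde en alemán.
Wir müssen unsere Gleichung für die Geschwindigkeit v(t) = -25·t^4 + 3·t^2 + 4·t + 5 3-mal ableiten. Die Ableitung von der Geschwindigkeit ergibt die Beschleunigung: a(t) = -100·t^3 + 6·t + 4. Die Ableitung von der Beschleunigung ergibt den Ruck: j(t) = 6 - 300·t^2. Die Ableitung von dem Ruck ergibt den Snap: s(t) = -600·t. Aus der Gleichung für den Snap s(t) = -600·t, setzen wir t = 2 ein und erhalten s = -1200.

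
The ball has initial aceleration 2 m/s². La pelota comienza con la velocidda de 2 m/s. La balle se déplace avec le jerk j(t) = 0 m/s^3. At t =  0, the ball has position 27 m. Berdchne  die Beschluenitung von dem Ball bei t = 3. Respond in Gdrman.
Wir müssen das Integral unserer Gleichung für den Ruck j(t) = 0 1-mal finden. Mit ∫j(t)dt und Anwendung von a(0) = 2, finden wir a(t) = 2. Wir haben die Beschleunigung a(t) = 2. Durch Einsetzen von t = 3: a(3) = 2.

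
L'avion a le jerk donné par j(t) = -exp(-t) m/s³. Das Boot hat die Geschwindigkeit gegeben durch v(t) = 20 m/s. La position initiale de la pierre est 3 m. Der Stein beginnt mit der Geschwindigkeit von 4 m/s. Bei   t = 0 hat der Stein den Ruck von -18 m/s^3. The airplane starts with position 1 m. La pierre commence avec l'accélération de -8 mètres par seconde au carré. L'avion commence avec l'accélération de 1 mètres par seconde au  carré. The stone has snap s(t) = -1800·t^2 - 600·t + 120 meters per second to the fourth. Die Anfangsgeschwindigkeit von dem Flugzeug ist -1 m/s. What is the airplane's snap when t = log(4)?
We must differentiate our jerk equation j(t) = -exp(-t) 1 time. The derivative of jerk gives snap: s(t) = exp(-t). From the given snap equation s(t) = exp(-t), we substitute t = log(4) to get s = 1/4.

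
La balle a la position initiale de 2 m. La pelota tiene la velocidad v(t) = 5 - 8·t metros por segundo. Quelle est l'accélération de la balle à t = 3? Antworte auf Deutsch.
Wir müssen unsere Gleichung für die Geschwindigkeit v(t) = 5 - 8·t 1-mal ableiten. Mit d/dt von v(t) finden wir a(t) = -8. Wir haben die Beschleunigung a(t) = -8. Durch Einsetzen von t = 3: a(3) = -8.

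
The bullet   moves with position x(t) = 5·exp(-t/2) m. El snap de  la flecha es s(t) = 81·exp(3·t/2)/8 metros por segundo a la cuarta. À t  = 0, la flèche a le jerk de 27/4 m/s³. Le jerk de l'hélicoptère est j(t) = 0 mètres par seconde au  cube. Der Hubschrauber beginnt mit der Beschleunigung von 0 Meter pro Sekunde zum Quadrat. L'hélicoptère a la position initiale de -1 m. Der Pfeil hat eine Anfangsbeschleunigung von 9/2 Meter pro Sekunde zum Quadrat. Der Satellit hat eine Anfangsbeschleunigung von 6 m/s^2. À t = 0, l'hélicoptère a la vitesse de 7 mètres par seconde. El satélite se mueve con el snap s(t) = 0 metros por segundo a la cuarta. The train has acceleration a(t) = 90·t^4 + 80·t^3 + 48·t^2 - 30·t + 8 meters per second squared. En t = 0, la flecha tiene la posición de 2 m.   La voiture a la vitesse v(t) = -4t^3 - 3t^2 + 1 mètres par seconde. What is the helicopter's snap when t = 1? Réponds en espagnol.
Debemos derivar nuestra ecuación de la sacudida j(t) = 0 1 vez. Tomando d/dt de j(t), encontramos s(t) = 0. De la ecuación del snap s(t) = 0, sustituimos t = 1 para obtener s = 0.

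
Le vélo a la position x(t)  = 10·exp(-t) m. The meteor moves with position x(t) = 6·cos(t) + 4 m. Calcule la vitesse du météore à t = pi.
En partant de la position x(t) = 6·cos(t) + 4, nous prenons 1 dérivée. La dérivée de la position donne la vitesse: v(t) = -6·sin(t). Nous avons la vitesse v(t) = -6·sin(t). En substituant t = pi: v(pi) = 0.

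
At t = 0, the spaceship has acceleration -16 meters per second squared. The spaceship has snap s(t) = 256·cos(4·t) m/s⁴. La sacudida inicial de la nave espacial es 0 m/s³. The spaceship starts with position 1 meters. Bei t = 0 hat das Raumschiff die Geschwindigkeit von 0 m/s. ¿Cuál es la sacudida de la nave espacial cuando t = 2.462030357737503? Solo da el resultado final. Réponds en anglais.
j(2.462030357737503) = -26.2919074485215.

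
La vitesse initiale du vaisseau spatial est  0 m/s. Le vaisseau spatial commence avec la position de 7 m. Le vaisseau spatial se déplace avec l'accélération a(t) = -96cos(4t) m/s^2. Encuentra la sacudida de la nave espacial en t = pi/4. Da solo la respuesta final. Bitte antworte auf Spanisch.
La respuesta es 0.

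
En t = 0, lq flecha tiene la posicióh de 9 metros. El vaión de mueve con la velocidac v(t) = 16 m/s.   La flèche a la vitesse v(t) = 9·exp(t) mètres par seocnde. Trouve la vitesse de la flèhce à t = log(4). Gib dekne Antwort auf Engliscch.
Using v(t) = 9·exp(t) and substituting t = log(4), we find v = 36.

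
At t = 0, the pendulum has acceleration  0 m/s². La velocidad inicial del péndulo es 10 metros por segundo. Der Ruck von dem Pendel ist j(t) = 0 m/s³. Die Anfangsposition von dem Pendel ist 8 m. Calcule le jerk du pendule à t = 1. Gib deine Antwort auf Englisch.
We have jerk j(t) = 0. Substituting t = 1: j(1) = 0.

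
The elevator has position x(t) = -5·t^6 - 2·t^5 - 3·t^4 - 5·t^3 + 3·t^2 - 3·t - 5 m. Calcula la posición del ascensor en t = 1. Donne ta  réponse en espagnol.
Usando x(t) = -5·t^6 - 2·t^5 - 3·t^4 - 5·t^3 + 3·t^2 - 3·t - 5 y sustituyendo t = 1, encontramos x = -20.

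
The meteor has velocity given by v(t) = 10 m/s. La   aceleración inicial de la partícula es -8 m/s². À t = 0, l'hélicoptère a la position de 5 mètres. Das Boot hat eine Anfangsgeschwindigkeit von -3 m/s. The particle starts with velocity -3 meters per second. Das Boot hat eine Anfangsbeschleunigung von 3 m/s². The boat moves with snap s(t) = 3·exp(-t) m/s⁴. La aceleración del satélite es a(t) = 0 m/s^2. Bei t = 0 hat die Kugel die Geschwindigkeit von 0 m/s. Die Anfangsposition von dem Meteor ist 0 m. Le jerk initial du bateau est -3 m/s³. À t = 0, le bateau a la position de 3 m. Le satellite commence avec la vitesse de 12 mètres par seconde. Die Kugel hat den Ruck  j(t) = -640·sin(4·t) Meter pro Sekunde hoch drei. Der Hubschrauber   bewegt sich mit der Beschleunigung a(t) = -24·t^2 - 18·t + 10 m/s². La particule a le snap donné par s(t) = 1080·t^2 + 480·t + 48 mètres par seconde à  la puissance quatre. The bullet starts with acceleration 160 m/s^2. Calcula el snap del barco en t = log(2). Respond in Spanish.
De la ecuación del snap s(t) = 3·exp(-t), sustituimos t = log(2) para obtener s = 3/2.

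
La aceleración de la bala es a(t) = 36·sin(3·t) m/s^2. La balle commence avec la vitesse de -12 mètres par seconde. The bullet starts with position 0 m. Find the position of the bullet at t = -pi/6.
To solve this, we need to take 2 integrals of our acceleration equation a(t) = 36·sin(3·t). Integrating acceleration and using the initial condition v(0) = -12, we get v(t) = -12·cos(3·t). The integral of velocity, with x(0) = 0, gives position: x(t) = -4·sin(3·t). From the given position equation x(t) = -4·sin(3·t), we substitute t = -pi/6 to get x = 4.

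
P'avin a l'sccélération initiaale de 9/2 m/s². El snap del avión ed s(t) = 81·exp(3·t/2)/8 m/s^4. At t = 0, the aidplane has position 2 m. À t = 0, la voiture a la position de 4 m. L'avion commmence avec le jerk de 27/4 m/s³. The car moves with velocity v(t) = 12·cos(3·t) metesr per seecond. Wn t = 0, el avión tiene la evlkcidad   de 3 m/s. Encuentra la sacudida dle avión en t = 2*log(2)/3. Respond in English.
We need to integrate our snap equation s(t) = 81·exp(3·t/2)/8 1 time. Taking ∫s(t)dt and applying j(0) = 27/4, we find j(t) = 27·exp(3·t/2)/4. We have jerk j(t) = 27·exp(3·t/2)/4. Substituting t = 2*log(2)/3: j(2*log(2)/3) = 27/2.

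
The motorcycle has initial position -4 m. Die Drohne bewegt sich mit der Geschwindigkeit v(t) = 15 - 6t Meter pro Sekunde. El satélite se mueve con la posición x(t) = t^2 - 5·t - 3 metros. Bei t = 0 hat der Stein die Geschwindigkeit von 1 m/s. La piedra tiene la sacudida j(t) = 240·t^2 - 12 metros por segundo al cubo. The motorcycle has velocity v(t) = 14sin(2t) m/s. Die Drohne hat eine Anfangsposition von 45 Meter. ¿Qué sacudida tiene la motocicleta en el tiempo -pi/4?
Para resolver esto, necesitamos tomar 2 derivadas de nuestra ecuación de la velocidad v(t) = 14·sin(2·t). La derivada de la velocidad da la aceleración: a(t) = 28·cos(2·t). Derivando la aceleración, obtenemos la sacudida: j(t) = -56·sin(2·t). De la ecuación de la sacudida j(t) = -56·sin(2·t), sustituimos t = -pi/4 para obtener j = 56.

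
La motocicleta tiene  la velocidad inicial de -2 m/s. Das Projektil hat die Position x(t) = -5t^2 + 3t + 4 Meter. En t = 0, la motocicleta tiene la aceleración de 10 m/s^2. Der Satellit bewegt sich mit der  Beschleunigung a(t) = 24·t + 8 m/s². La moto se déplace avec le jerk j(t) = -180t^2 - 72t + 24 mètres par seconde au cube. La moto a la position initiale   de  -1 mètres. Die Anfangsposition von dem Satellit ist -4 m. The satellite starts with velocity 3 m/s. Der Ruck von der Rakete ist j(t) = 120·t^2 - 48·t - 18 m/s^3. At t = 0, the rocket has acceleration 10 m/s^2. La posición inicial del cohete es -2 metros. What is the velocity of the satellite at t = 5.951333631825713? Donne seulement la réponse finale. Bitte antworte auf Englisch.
The velocity at t = 5.951333631825713 is v = 475.631133022204.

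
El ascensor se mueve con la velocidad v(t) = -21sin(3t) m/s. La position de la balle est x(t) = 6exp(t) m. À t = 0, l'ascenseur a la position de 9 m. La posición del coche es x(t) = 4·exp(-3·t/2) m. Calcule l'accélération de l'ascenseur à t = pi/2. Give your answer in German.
Wir müssen unsere Gleichung für die Geschwindigkeit v(t) = -21·sin(3·t) 1-mal ableiten. Durch Ableiten von der Geschwindigkeit erhalten wir die Beschleunigung: a(t) = -63·cos(3·t). Wir haben die Beschleunigung a(t) = -63·cos(3·t). Durch Einsetzen von t = pi/2: a(pi/2) = 0.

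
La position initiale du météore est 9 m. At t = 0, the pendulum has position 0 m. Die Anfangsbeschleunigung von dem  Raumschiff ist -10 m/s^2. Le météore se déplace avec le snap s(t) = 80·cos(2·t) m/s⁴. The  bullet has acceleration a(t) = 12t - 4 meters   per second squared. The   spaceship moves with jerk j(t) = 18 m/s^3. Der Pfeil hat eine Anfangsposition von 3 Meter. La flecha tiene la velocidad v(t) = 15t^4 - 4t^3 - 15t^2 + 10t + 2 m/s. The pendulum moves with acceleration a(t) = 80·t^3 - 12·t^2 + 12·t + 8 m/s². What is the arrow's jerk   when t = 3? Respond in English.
Starting from velocity v(t) = 15·t^4 - 4·t^3 - 15·t^2 + 10·t + 2, we take 2 derivatives. The derivative of velocity gives acceleration: a(t) = 60·t^3 - 12·t^2 - 30·t + 10. Differentiating acceleration, we get jerk: j(t) = 180·t^2 - 24·t - 30. Using j(t) = 180·t^2 - 24·t - 30 and substituting t = 3, we find j = 1518.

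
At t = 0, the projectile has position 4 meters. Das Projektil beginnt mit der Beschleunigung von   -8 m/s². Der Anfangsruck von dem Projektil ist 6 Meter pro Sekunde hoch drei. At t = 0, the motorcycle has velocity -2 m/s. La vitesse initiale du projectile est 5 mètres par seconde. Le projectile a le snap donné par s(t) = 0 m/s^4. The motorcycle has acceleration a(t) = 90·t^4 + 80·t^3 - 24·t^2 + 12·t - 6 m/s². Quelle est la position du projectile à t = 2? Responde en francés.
En partant du snap s(t) = 0, nous prenons 4 intégrales. La primitive du snap est le jerk. En utilisant j(0) = 6, nous obtenons j(t) = 6. En intégrant le jerk et en utilisant la condition initiale a(0) = -8, nous obtenons a(t) = 6·t - 8. En intégrant l'accélération et en utilisant la condition initiale v(0) = 5, nous obtenons v(t) = 3·t^2 - 8·t + 5. En intégrant la vitesse et en utilisant la condition initiale x(0) = 4, nous obtenons x(t) = t^3 - 4·t^2 + 5·t + 4. Nous avons la position x(t) = t^3 - 4·t^2 + 5·t + 4. En substituant t = 2: x(2) = 6.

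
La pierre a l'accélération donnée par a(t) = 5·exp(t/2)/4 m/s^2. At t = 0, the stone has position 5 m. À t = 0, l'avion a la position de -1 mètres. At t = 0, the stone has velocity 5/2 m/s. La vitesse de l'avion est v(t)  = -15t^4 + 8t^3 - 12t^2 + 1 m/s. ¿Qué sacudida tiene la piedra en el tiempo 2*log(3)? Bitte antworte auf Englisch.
To solve this, we need to take 1 derivative of our acceleration equation a(t) = 5·exp(t/2)/4. The derivative of acceleration gives jerk: j(t) = 5·exp(t/2)/8. We have jerk j(t) = 5·exp(t/2)/8. Substituting t = 2*log(3): j(2*log(3)) = 15/8.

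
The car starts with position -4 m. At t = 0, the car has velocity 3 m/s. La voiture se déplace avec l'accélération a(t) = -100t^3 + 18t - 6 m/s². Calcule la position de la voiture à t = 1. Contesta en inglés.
To solve this, we need to take 2 integrals of our acceleration equation a(t) = -100·t^3 + 18·t - 6. The antiderivative of acceleration, with v(0) = 3, gives velocity: v(t) = -25·t^4 + 9·t^2 - 6·t + 3. The antiderivative of velocity, with x(0) = -4, gives position: x(t) = -5·t^5 + 3·t^3 - 3·t^2 + 3·t - 4. From the given position equation x(t) = -5·t^5 + 3·t^3 - 3·t^2 + 3·t - 4, we substitute t = 1 to get x = -6.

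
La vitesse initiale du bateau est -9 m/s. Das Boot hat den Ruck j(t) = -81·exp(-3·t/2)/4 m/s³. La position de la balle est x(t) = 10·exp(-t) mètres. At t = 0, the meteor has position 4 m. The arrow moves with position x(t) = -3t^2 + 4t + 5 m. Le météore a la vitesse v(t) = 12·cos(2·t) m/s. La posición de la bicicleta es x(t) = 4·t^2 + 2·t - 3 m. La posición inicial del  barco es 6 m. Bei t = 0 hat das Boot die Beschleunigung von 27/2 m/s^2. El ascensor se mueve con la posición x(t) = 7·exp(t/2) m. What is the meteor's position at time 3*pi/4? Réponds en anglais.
To find the answer, we compute 1 integral of v(t) = 12·cos(2·t). Taking ∫v(t)dt and applying x(0) = 4, we find x(t) = 6·sin(2·t) + 4. Using x(t) = 6·sin(2·t) + 4 and substituting t = 3*pi/4, we find x = -2.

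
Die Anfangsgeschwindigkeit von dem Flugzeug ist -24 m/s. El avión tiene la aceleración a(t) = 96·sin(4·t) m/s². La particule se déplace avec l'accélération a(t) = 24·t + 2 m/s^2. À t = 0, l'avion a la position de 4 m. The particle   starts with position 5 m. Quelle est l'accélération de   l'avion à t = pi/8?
Nous avons l'accélération a(t) = 96·sin(4·t). En substituant t = pi/8: a(pi/8) = 96.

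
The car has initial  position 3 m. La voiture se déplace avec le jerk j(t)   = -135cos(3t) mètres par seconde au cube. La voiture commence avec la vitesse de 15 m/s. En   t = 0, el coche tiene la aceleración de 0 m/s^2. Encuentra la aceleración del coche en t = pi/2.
Debemos encontrar la antiderivada de nuestra ecuación de la sacudida j(t) = -135·cos(3·t) 1 vez. La integral de la sacudida es la aceleración. Usando a(0) = 0, obtenemos a(t) = -45·sin(3·t). Usando a(t) = -45·sin(3·t) y sustituyendo t = pi/2, encontramos a = 45.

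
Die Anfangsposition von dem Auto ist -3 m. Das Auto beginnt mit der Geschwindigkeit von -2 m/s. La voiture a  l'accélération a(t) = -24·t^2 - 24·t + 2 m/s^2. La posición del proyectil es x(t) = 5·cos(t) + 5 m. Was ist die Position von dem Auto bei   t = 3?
Wir müssen die Stammfunktion unserer Gleichung für die Beschleunigung a(t) = -24·t^2 - 24·t + 2 2-mal finden. Durch Integration von der Beschleunigung und Verwendung der Anfangsbedingung v(0) = -2, erhalten wir v(t) = -8·t^3 - 12·t^2 + 2·t - 2. Mit ∫v(t)dt und Anwendung von x(0) = -3, finden wir x(t) = -2·t^4 - 4·t^3 + t^2 - 2·t - 3. Wir haben die Position x(t) = -2·t^4 - 4·t^3 + t^2 - 2·t - 3. Durch Einsetzen von t = 3: x(3) = -270.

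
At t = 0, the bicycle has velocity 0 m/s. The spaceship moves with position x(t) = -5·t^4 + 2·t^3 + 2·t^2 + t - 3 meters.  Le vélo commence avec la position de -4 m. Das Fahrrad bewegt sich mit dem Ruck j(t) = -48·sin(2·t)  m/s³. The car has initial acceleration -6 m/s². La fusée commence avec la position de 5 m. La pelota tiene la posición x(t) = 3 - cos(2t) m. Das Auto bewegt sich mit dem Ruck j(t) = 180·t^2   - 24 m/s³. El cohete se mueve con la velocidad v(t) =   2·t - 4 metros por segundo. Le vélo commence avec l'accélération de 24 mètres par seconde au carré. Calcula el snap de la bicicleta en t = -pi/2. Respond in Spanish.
Partiendo de la sacudida j(t) = -48·sin(2·t), tomamos 1 derivada. Derivando la sacudida, obtenemos el snap: s(t) = -96·cos(2·t). Tenemos el snap s(t) = -96·cos(2·t). Sustituyendo t = -pi/2: s(-pi/2) = 96.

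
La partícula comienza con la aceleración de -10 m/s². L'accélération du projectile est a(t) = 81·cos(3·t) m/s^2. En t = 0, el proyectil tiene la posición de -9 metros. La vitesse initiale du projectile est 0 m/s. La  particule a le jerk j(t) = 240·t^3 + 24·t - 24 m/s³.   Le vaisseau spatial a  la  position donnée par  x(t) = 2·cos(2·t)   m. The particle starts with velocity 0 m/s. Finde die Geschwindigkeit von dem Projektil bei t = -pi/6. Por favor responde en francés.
En partant de l'accélération a(t) = 81·cos(3·t), nous prenons 1 intégrale. En prenant ∫a(t)dt et en appliquant v(0) = 0, nous trouvons v(t) = 27·sin(3·t). En utilisant v(t) = 27·sin(3·t) et en substituant t = -pi/6, nous trouvons v = -27.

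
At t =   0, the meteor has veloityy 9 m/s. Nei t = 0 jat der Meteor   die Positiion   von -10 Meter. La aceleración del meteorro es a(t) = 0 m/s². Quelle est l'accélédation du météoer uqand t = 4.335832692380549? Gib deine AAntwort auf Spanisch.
Usando a(t) = 0 y sustituyendo t = 4.335832692380549, encontramos a = 0.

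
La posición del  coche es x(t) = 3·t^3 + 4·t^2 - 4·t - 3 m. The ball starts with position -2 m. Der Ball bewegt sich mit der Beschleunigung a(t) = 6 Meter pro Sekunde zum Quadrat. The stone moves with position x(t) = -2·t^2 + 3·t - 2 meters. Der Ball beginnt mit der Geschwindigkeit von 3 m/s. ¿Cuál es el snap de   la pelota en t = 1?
Para resolver esto, necesitamos tomar 2 derivadas de nuestra ecuación de la aceleración a(t) = 6. Derivando la aceleración, obtenemos la sacudida: j(t) = 0. La derivada de la sacudida da el snap: s(t) = 0. Tenemos el snap s(t) = 0. Sustituyendo t = 1: s(1) = 0.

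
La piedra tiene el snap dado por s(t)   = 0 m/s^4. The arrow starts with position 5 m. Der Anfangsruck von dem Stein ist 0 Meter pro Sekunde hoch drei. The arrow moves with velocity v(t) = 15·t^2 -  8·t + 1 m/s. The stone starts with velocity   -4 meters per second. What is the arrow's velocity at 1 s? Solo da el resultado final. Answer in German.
Bei t = 1, v = 8.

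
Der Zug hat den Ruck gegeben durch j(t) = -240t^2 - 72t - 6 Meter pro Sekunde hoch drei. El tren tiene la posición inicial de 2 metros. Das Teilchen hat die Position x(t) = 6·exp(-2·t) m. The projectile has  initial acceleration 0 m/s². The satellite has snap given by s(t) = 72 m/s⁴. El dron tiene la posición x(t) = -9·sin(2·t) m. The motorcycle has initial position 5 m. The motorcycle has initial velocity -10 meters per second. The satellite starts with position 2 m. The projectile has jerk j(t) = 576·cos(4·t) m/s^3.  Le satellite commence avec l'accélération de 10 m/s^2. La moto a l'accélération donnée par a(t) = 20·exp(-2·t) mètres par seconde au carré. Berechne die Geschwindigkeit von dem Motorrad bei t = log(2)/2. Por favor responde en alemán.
Wir müssen das Integral unserer Gleichung für die Beschleunigung a(t) = 20·exp(-2·t) 1-mal finden. Mit ∫a(t)dt und Anwendung von v(0) = -10, finden wir v(t) = -10·exp(-2·t). Wir haben die Geschwindigkeit v(t) = -10·exp(-2·t). Durch Einsetzen von t = log(2)/2: v(log(2)/2) = -5.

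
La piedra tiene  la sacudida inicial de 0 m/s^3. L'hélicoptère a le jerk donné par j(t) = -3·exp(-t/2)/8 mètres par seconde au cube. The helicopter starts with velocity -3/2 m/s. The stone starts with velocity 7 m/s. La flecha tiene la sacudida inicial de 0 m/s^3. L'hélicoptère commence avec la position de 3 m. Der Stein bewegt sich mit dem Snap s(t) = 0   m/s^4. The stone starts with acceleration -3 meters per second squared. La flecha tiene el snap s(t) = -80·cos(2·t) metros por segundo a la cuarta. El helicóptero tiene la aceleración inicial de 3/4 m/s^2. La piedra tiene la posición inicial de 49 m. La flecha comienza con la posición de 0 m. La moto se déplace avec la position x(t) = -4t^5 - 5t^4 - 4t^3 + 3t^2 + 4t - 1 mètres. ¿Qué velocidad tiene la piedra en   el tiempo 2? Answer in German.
Um dies zu lösen, müssen wir 3 Stammfunktionen unserer Gleichung für den Snap s(t) = 0 finden. Das Integral von dem Snap, mit j(0) = 0, ergibt den Ruck: j(t) = 0. Die Stammfunktion von dem Ruck ist die Beschleunigung. Mit a(0) = -3 erhalten wir a(t) = -3. Die Stammfunktion von der Beschleunigung ist die Geschwindigkeit. Mit v(0) = 7 erhalten wir v(t) = 7 - 3·t. Aus der Gleichung für die Geschwindigkeit v(t) = 7 - 3·t, setzen wir t = 2 ein und erhalten v = 1.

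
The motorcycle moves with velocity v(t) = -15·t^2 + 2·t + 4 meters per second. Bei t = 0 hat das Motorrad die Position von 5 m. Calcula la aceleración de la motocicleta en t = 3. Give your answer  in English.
To solve this, we need to take 1 derivative of our velocity equation v(t) = -15·t^2 + 2·t + 4. Taking d/dt of v(t), we find a(t) = 2 - 30·t. Using a(t) = 2 - 30·t and substituting t = 3, we find a = -88.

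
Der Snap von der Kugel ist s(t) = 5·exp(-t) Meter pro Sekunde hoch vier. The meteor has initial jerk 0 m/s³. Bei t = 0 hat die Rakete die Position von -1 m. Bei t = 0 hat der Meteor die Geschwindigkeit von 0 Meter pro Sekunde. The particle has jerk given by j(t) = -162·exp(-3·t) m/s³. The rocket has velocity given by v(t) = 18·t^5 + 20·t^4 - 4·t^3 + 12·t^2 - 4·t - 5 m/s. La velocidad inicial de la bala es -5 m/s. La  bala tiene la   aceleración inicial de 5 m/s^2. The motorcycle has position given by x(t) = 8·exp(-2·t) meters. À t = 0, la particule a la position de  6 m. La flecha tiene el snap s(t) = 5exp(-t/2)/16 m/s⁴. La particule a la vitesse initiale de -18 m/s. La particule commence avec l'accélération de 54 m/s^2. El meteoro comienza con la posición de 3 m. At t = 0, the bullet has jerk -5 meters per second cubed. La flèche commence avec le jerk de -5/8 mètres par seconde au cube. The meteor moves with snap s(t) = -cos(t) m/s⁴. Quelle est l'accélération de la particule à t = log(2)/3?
Pour résoudre ceci, nous devons prendre 1 primitive de notre équation du jerk j(t) = -162·exp(-3·t). La primitive du jerk, avec a(0) = 54, donne l'accélération: a(t) = 54·exp(-3·t). Nous avons l'accélération a(t) = 54·exp(-3·t). En substituant t = log(2)/3: a(log(2)/3) = 27.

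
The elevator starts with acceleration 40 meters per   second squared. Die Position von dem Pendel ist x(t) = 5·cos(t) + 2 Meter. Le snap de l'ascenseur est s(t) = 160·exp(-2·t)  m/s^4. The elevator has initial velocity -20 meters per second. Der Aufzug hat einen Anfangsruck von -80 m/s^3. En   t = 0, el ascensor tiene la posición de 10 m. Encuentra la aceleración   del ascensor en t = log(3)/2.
Necesitamos integrar nuestra ecuación del snap s(t) = 160·exp(-2·t) 2 veces. La antiderivada del snap es la sacudida. Usando j(0) = -80, obtenemos j(t) = -80·exp(-2·t). La integral de la sacudida, con a(0) = 40, da la aceleración: a(t) = 40·exp(-2·t). Tenemos la aceleración a(t) = 40·exp(-2·t). Sustituyendo t = log(3)/2: a(log(3)/2) = 40/3.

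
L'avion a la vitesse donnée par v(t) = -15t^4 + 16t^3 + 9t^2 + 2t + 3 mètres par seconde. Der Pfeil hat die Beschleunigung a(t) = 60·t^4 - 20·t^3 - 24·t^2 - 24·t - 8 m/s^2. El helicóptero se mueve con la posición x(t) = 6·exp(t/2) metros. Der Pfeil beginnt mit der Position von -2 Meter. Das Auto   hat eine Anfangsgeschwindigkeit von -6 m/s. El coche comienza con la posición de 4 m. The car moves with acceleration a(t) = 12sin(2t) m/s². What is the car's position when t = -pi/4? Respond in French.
Nous devons trouver l'intégrale de notre équation de l'accélération a(t) = 12·sin(2·t) 2 fois. La primitive de l'accélération est la vitesse. En utilisant v(0) = -6, nous obtenons v(t) = -6·cos(2·t). En intégrant la vitesse et en utilisant la condition initiale x(0) = 4, nous obtenons x(t) = 4 - 3·sin(2·t). De l'équation de la position x(t) = 4 - 3·sin(2·t), nous substituons t = -pi/4 pour obtenir x = 7.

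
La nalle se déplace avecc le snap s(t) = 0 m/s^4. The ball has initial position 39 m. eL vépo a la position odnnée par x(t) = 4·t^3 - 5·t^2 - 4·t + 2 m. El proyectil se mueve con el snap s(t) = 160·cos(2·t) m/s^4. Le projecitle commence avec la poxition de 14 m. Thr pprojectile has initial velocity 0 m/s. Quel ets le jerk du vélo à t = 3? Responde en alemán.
Wir müssen unsere Gleichung für die Position x(t) = 4·t^3 - 5·t^2 - 4·t + 2 3-mal ableiten. Durch Ableiten von der Position erhalten wir die Geschwindigkeit: v(t) = 12·t^2 - 10·t - 4. Mit d/dt von v(t) finden wir a(t) = 24·t - 10. Mit d/dt von a(t) finden wir j(t) = 24. Aus der Gleichung für den Ruck j(t) = 24, setzen wir t = 3 ein und erhalten j = 24.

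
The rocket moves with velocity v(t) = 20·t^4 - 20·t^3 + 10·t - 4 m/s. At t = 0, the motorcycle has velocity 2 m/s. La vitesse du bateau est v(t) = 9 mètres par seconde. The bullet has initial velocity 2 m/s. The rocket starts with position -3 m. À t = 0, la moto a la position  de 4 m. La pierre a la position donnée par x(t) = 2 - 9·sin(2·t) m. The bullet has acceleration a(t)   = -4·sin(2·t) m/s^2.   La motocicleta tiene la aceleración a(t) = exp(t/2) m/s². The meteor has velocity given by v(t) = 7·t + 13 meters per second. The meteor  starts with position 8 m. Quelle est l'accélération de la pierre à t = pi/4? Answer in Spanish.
Partiendo de la posición x(t) = 2 - 9·sin(2·t), tomamos 2 derivadas. Tomando d/dt de x(t), encontramos v(t) = -18·cos(2·t). Derivando la velocidad, obtenemos la aceleración: a(t) = 36·sin(2·t). De la ecuación de la aceleración a(t) = 36·sin(2·t), sustituimos t = pi/4 para obtener a = 36.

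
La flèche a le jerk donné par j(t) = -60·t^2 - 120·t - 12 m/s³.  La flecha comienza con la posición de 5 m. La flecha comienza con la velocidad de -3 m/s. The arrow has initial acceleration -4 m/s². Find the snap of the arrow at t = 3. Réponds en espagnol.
Debemos derivar nuestra ecuación de la sacudida j(t) = -60·t^2 - 120·t - 12 1 vez. Derivando la sacudida, obtenemos el snap: s(t) = -120·t - 120. De la ecuación del snap s(t) = -120·t - 120, sustituimos t = 3 para obtener s = -480.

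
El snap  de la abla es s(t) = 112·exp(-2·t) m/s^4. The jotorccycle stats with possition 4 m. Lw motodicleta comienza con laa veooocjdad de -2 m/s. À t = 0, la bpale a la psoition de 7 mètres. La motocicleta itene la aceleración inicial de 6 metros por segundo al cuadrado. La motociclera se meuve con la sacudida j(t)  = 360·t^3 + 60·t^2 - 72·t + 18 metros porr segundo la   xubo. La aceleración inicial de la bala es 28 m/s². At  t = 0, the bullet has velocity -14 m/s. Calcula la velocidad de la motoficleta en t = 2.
Para resolver esto, necesitamos tomar 2 integrales de nuestra ecuación de la sacudida j(t) = 360·t^3 + 60·t^2 - 72·t + 18. Integrando la sacudida y usando la condición inicial a(0) = 6, obtenemos a(t) = 90·t^4 + 20·t^3 - 36·t^2 + 18·t + 6. La antiderivada de la aceleración, con v(0) = -2, da la velocidad: v(t) = 18·t^5 + 5·t^4 - 12·t^3 + 9·t^2 + 6·t - 2. Usando v(t) = 18·t^5 + 5·t^4 - 12·t^3 + 9·t^2 + 6·t - 2 y sustituyendo t = 2, encontramos v = 606.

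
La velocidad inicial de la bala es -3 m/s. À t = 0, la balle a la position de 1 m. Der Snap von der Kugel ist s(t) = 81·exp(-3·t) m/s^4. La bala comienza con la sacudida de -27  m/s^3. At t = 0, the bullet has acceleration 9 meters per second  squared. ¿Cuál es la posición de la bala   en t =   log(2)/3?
Necesitamos integrar nuestra ecuación del snap s(t) = 81·exp(-3·t) 4 veces. La integral del snap es la sacudida. Usando j(0) = -27, obtenemos j(t) = -27·exp(-3·t). La antiderivada de la sacudida, con a(0) = 9, da la aceleración: a(t) = 9·exp(-3·t). Tomando ∫a(t)dt y aplicando v(0) = -3, encontramos v(t) = -3·exp(-3·t). La antiderivada de la velocidad, con x(0) = 1, da la posición: x(t) = exp(-3·t). Tenemos la posición x(t) = exp(-3·t). Sustituyendo t = log(2)/3: x(log(2)/3) = 1/2.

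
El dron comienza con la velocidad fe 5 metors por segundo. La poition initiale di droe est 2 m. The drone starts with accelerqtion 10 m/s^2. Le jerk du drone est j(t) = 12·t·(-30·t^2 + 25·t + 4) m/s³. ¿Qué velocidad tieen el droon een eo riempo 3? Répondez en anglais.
To find the answer, we compute 2 integrals of j(t) = 12·t·(-30·t^2 + 25·t + 4). Finding the integral of j(t) and using a(0) = 10: a(t) = -90·t^4 + 100·t^3 + 24·t^2 + 10. Finding the integral of a(t) and using v(0) = 5: v(t) = -18·t^5 + 25·t^4 + 8·t^3 + 10·t + 5. From the given velocity equation v(t) = -18·t^5 + 25·t^4 + 8·t^3 + 10·t + 5, we substitute t = 3 to get v = -2098.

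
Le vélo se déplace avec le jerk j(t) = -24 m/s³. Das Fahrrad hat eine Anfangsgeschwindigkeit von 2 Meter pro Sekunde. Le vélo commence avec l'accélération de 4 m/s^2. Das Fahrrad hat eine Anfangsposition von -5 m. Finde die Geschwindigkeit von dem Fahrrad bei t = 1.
Wir müssen unsere Gleichung für den Ruck j(t) = -24 2-mal integrieren. Die Stammfunktion von dem Ruck ist die Beschleunigung. Mit a(0) = 4 erhalten wir a(t) = 4 - 24·t. Die Stammfunktion von der Beschleunigung, mit v(0) = 2, ergibt die Geschwindigkeit: v(t) = -12·t^2 + 4·t + 2. Wir haben die Geschwindigkeit v(t) = -12·t^2 + 4·t + 2. Durch Einsetzen von t = 1: v(1) = -6.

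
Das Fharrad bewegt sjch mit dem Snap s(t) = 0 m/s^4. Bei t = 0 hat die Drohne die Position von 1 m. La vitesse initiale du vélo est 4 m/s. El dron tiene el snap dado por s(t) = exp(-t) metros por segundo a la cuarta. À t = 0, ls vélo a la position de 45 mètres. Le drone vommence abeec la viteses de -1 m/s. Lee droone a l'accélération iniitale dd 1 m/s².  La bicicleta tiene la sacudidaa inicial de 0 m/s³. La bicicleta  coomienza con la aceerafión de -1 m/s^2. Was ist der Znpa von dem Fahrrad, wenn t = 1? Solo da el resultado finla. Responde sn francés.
s(1) = 0.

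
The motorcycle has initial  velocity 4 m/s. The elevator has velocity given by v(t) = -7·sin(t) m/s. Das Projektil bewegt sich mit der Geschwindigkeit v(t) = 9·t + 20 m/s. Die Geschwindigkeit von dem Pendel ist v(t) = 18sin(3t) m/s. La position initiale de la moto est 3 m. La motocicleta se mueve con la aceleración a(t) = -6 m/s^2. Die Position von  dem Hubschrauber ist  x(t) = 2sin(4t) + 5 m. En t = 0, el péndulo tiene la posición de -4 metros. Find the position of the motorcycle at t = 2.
We need to integrate our acceleration equation a(t) = -6 2 times. Finding the antiderivative of a(t) and using v(0) = 4: v(t) = 4 - 6·t. Integrating velocity and using the initial condition x(0) = 3, we get x(t) = -3·t^2 + 4·t + 3. From the given position equation x(t) = -3·t^2 + 4·t + 3, we substitute t = 2 to get x = -1.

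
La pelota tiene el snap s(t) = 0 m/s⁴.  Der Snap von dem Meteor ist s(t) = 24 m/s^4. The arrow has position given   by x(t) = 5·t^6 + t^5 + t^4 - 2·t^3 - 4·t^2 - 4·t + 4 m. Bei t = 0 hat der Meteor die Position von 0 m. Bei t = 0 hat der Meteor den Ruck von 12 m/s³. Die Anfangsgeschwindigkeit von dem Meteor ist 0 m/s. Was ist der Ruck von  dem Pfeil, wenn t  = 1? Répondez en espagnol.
Para resolver esto, necesitamos tomar 3 derivadas de nuestra ecuación de la posición x(t) = 5·t^6 + t^5 + t^4 - 2·t^3 - 4·t^2 - 4·t + 4. Tomando d/dt de x(t), encontramos v(t) = 30·t^5 + 5·t^4 + 4·t^3 - 6·t^2 - 8·t - 4. La derivada de la velocidad da la aceleración: a(t) = 150·t^4 + 20·t^3 + 12·t^2 - 12·t - 8. La derivada de la aceleración da la sacudida: j(t) = 600·t^3 + 60·t^2 + 24·t - 12. Tenemos la sacudida j(t) = 600·t^3 + 60·t^2 + 24·t - 12. Sustituyendo t = 1: j(1) = 672.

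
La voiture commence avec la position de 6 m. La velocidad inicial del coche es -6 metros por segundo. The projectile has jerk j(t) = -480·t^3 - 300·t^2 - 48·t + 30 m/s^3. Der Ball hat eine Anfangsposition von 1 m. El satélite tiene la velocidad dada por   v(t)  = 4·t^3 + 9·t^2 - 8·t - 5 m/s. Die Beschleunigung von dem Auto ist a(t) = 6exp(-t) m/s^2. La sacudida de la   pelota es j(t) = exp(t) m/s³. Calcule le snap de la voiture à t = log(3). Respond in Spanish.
Debemos derivar nuestra ecuación de la aceleración a(t) = 6·exp(-t) 2 veces. La derivada de la aceleración da la sacudida: j(t) = -6·exp(-t). Derivando la sacudida, obtenemos el snap: s(t) = 6·exp(-t). Usando s(t) = 6·exp(-t) y sustituyendo t = log(3), encontramos s = 2.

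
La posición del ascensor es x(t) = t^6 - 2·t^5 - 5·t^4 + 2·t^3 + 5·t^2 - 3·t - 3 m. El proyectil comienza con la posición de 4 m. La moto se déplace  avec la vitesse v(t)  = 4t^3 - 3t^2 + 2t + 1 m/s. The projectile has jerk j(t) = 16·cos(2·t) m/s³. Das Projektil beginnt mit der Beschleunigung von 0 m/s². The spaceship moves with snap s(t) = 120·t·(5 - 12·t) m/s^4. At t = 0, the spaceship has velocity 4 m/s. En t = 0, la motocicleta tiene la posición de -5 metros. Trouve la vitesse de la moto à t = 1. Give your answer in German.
Aus der Gleichung für die Geschwindigkeit v(t) = 4·t^3 - 3·t^2 + 2·t + 1, setzen wir t = 1 ein und erhalten v = 4.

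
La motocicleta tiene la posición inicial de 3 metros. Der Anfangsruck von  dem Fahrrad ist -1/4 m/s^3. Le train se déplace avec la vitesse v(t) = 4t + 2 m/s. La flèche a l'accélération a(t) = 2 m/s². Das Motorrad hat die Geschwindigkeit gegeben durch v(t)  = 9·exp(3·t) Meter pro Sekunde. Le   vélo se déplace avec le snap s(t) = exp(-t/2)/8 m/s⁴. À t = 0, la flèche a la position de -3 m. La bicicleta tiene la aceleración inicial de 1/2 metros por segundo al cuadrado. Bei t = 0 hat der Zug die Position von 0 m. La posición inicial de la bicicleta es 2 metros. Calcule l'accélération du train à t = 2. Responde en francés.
Nous devons dériver notre équation de la vitesse v(t) = 4·t + 2 1 fois. En dérivant la vitesse, nous obtenons l'accélération: a(t) = 4. Nous avons l'accélération a(t) = 4. En substituant t = 2: a(2) = 4.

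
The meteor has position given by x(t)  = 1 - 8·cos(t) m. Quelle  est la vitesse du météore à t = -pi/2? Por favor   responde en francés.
En partant de la position x(t) = 1 - 8·cos(t), nous prenons 1 dérivée. La dérivée de la position donne la vitesse: v(t) = 8·sin(t). En utilisant v(t) = 8·sin(t) et en substituant t = -pi/2, nous trouvons v = -8.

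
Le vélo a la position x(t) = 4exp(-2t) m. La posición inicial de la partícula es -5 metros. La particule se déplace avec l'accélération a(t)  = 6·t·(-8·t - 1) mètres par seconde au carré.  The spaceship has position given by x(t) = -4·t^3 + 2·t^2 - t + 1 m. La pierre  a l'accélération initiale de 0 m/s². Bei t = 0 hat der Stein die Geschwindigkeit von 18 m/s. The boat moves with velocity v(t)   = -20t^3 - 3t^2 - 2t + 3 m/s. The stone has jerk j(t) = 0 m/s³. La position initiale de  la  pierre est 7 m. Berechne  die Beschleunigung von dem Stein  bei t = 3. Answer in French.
Nous devons trouver l'intégrale de notre équation du jerk j(t) = 0 1 fois. En prenant ∫j(t)dt et en appliquant a(0) = 0, nous trouvons a(t) = 0. En utilisant a(t) = 0 et en substituant t = 3, nous trouvons a = 0.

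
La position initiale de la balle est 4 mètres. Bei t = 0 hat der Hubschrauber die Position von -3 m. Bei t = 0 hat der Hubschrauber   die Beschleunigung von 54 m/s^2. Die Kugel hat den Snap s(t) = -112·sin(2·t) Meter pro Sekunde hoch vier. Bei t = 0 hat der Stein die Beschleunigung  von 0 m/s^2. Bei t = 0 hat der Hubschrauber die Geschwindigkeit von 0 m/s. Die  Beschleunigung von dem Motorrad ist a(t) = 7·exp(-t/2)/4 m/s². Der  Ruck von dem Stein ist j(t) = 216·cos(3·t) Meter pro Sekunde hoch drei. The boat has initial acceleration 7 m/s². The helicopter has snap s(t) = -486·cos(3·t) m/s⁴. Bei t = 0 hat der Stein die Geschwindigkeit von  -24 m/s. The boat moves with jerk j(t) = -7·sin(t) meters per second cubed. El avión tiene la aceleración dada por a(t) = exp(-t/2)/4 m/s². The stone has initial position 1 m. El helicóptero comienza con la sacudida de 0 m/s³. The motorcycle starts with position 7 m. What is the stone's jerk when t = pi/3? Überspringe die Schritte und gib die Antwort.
j(pi/3) = -216.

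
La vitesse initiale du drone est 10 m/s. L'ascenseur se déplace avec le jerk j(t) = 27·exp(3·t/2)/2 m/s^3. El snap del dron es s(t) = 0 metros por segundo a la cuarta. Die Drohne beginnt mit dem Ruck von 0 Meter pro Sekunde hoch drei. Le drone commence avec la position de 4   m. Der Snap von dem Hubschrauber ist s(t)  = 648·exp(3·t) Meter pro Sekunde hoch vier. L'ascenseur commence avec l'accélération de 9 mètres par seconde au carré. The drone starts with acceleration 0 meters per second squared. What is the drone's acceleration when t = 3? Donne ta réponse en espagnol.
Necesitamos integrar nuestra ecuación del snap s(t) = 0 2 veces. La antiderivada del snap es la sacudida. Usando j(0) = 0, obtenemos j(t) = 0. Integrando la sacudida y usando la condición inicial a(0) = 0, obtenemos a(t) = 0. De la ecuación de la aceleración a(t) = 0, sustituimos t = 3 para obtener a = 0.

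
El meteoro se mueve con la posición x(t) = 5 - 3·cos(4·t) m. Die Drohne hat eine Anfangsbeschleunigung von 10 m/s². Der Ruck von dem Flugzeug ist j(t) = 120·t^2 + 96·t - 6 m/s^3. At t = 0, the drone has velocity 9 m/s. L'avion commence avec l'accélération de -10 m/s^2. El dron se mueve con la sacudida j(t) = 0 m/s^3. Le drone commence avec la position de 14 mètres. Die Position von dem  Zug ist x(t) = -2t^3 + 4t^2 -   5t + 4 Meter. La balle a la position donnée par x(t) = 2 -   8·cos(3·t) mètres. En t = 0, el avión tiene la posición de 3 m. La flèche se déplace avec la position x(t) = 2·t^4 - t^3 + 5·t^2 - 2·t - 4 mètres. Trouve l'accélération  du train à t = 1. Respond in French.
En partant de la position x(t) = -2·t^3 + 4·t^2 - 5·t + 4, nous prenons 2 dérivées. La dérivée de la position donne la vitesse: v(t) = -6·t^2 + 8·t - 5. La dérivée de la vitesse donne l'accélération: a(t) = 8 - 12·t. En utilisant a(t) = 8 - 12·t et en substituant t = 1, nous trouvons a = -4.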